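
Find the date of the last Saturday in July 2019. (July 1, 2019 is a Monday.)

July 2019 begins on a Monday, so the first Saturday is July 6 (5 days later).
July 2019 has 31 days. Adding weeks: 6, 13, 20, 27 — the last one ≤ 31 is the 27th.

27 July 2019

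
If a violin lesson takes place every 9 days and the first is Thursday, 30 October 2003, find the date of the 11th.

The 11th occurrence is 10 intervals after the first: 10 × 9 = 90 days after 30 October 2003.
October has 31 days — 1 day to the end of October leaves 89.
November has 30 days (59 left).
December has 31 days (28 left).
28 days into January → 28 January 2004.

28 January 2004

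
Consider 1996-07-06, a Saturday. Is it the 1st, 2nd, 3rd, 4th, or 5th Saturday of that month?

Day 6 falls in week ⌈6/7⌉ of the month.
Days 1–7 hold the 1st Saturday, 8–14 the 2nd, 15–21 the 3rd, 22–28 the 4th, 29–31 the 5th.
6 is in the range for the 1st.

1st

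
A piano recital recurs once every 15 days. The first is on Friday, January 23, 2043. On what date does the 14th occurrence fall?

August 6, 2043

The 14th occurrence is 13 intervals after the first: 13 × 15 = 195 days after January 23, 2043.
January has 31 days — 8 days to the end of January leaves 187.
February has 28 days (159 left).
March has 31 days (128 left).
April has 30 days (98 left).
May has 31 days (67 left).
June has 30 days (37 left).
July has 31 days (6 left).
6 days into August → August 6, 2043.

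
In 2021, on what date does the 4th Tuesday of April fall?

April 27, 2021

The first Tuesday of April 2021 is April 6.
The 4th Tuesday is 3 weeks later: 6 + 21 = 27.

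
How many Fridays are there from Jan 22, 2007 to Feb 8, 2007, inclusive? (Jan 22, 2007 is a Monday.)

2

Jan 22, 2007 is a Monday; the first Friday on or after it is Jan 26, 2007 (4 days later).
From Jan 26, 2007 to Feb 8, 2007: 5 + 8 = 13 days (rest of Jan, Feb).
13 ÷ 7 = 1 full weeks with remainder 6, so 1 more Fridays after the first → 2.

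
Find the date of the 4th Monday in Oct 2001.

Oct 22, 2001

The first Monday of Oct 2001 is Oct 1.
The 4th Monday is 3 weeks later: 1 + 21 = 22.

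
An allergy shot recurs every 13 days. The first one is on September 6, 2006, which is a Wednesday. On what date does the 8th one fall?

December 6, 2006

The 8th occurrence is 7 intervals after the first: 7 × 13 = 91 days after September 6, 2006.
September has 30 days — 24 days to the end of September leaves 67.
October has 31 days (36 left).
November has 30 days (6 left).
6 days into December → December 6, 2006.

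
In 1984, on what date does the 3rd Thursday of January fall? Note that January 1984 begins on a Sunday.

19 January 1984

January 1984 begins on a Sunday, so the first Thursday is January 5 (4 days later).
The 3rd Thursday is 2 weeks later: 5 + 14 = 19.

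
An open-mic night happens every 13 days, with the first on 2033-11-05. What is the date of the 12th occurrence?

2034-03-28

The 12th occurrence is 11 intervals after the first: 11 × 13 = 143 days after 2033-11-05.
November has 30 days — 25 days to the end of November leaves 118.
December has 31 days (87 left).
January has 31 days (56 left).
February has 28 days (28 left).
28 days into March → 2034-03-28.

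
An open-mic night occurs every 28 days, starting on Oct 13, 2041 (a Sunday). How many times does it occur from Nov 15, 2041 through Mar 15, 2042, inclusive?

Occurrences land 28·i days after Oct 13, 2041 for i = 0, 1, 2, …
Nov 15, 2041 is 33 days after the start; 33 ÷ 28 = 1 remainder 5; since the remainder is 5, round up to i = 2. First occurrence in the window: #3 on Dec 8, 2041 (2×28 = 56 days in).
Mar 15, 2042 is 153 days after the start; 153 ÷ 28 = 5 remainder 13. Last occurrence in the window: #6 on Mar 2, 2042.
Occurrences #3 through #6: 4 in total.

4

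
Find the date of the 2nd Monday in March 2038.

March 2038 begins on a Monday, so the first Monday is March 1.
The 2nd Monday is 1 weeks later: 1 + 7 = 8.

8 March 2038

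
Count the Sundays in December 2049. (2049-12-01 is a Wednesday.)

2049-12-01 is a Wednesday; the first Sunday on or after it is 2049-12-05 (4 days later).
From 2049-12-05 to 2049-12-31 is 31 − 5 = 26 days.
26 ÷ 7 = 3 full weeks with remainder 5, so 3 more Sundays after the first → 4.

4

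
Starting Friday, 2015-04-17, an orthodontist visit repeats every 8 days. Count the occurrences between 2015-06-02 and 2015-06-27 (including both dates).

Occurrences land 8·i days after 2015-04-17 for i = 0, 1, 2, …
2015-06-02 is 46 days after the start; 46 ÷ 8 = 5 remainder 6; since the remainder is 6, round up to i = 6. First occurrence in the window: #7 on 2015-06-04 (6×8 = 48 days in).
2015-06-27 is 71 days after the start; 71 ÷ 8 = 8 remainder 7. Last occurrence in the window: #9 on 2015-06-20.
Occurrences #7 through #9: 3 in total.

3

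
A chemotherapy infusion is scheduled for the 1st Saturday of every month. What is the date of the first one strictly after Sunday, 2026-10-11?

October 2026 starts on a Thursday, so its 1st Saturday is 2026-10-03 (2 days in).
That is not after 2026-10-11, so look at November 2026.
November 2026 starts on a Sunday, so its 1st Saturday is 2026-11-07 (6 days in).

2026-11-07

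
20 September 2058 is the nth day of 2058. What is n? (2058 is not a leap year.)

263

Days in months before September: 31 + 28 + 31 + 30 + 31 + 30 + 31 + 31 = 243.
Plus 20 days into September → day 263.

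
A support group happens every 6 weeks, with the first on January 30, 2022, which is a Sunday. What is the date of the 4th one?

The 4th occurrence is 3 intervals after the first: 3 × 42 = 126 days after January 30, 2022.
January has 31 days — 1 day to the end of January leaves 125.
February has 28 days (97 left).
March has 31 days (66 left).
April has 30 days (36 left).
May has 31 days (5 left).
5 days into June → June 5, 2022.

June 5, 2022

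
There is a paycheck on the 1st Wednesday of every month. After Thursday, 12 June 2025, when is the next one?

June 2025 starts on a Sunday, so its 1st Wednesday is 4 June 2025 (3 days in).
That is not after 12 June 2025, so look at July 2025.
July 2025 starts on a Tuesday, so its 1st Wednesday is 2 July 2025 (1 day in).

2 July 2025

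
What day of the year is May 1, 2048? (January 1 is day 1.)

Days in months before May: 31 + 29 + 31 + 30 = 121.
Plus 1 day into May → day 122.

122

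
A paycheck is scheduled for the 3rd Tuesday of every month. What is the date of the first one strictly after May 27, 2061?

May 2061 starts on a Sunday; its first Tuesday is the 3rd, so the 3rd Tuesday is the 17th — May 17, 2061.
That is not after May 27, 2061, so look at Jun 2061.
Jun 2061 starts on a Wednesday; its first Tuesday is the 7th, so the 3rd Tuesday is the 21st — Jun 21, 2061.

Jun 21, 2061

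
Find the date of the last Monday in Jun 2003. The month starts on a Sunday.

Jun 30, 2003

Jun 2003 begins on a Sunday, so the first Monday is Jun 2 (1 day later).
Jun 2003 has 30 days. Adding weeks: 2, 9, 16, 23, 30 — the last one ≤ 30 is the 30th.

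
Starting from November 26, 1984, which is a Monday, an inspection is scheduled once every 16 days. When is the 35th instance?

The 35th occurrence is 34 intervals after the first: 34 × 16 = 544 days after November 26, 1984.
November has 30 days — 4 days to the end of November leaves 540.
From end of November to end of 1984 is 31 days (509 left).
1985 has 365 days (144 left).
January has 31 days (113 left).
February has 28 days (85 left).
March has 31 days (54 left).
April has 30 days (24 left).
24 days into May → May 24, 1986.

May 24, 1986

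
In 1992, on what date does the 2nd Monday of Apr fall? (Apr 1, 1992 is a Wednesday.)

Apr 13, 1992

Apr 1992 begins on a Wednesday, so the first Monday is Apr 6 (5 days later).
The 2nd Monday is 1 weeks later: 6 + 7 = 13.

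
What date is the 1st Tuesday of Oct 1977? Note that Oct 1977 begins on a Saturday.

Oct 4, 1977

Oct 1977 begins on a Saturday, so the first Tuesday is Oct 4 (3 days later).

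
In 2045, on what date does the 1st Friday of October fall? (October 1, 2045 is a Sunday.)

October 2045 begins on a Sunday, so the first Friday is October 6 (5 days later).

2045-10-06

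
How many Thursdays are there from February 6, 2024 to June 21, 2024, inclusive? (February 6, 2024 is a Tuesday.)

20

February 6, 2024 is a Tuesday; the first Thursday on or after it is February 8, 2024 (2 days later).
From February 8, 2024 to June 21, 2024: 21 + 31 + 30 + 31 + 21 = 134 days (rest of February, March, April, May, June).
134 ÷ 7 = 19 full weeks with remainder 1, so 19 more Thursdays after the first → 20.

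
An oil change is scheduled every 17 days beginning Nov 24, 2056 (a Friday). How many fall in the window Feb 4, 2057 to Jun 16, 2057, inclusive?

Occurrences land 17·i days after Nov 24, 2056 for i = 0, 1, 2, …
Feb 4, 2057 is 72 days after the start; 72 ÷ 17 = 4 remainder 4; since the remainder is 4, round up to i = 5. First occurrence in the window: #6 on Feb 17, 2057 (5×17 = 85 days in).
Jun 16, 2057 is 204 days after the start; 204 ÷ 17 = 12 remainder 0. Last occurrence in the window: #13 on Jun 16, 2057.
Occurrences #6 through #13: 8 in total.

8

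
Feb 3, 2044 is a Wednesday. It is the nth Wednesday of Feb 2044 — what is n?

1st

Day 3 falls in week ⌈3/7⌉ of the month.
Days 1–7 hold the 1st Wednesday, 8–14 the 2nd, 15–21 the 3rd, 22–28 the 4th, 29–31 the 5th.
3 is in the range for the 1st.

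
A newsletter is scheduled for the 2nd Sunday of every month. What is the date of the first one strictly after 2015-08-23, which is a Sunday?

August 2015 starts on a Saturday; its first Sunday is the 2nd, so the 2nd Sunday is the 9th — 2015-08-09.
That is not after 2015-08-23, so look at September 2015.
September 2015 starts on a Tuesday; its first Sunday is the 6th, so the 2nd Sunday is the 13th — 2015-09-13.

2015-09-13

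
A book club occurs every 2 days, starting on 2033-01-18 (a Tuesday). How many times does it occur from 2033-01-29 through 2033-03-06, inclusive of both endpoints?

18

Occurrences land 2·i days after 2033-01-18 for i = 0, 1, 2, …
2033-01-29 is 11 days after the start; 11 ÷ 2 = 5 remainder 1; since the remainder is 1, round up to i = 6. First occurrence in the window: #7 on 2033-01-30 (6×2 = 12 days in).
2033-03-06 is 47 days after the start; 47 ÷ 2 = 23 remainder 1. Last occurrence in the window: #24 on 2033-03-05.
Occurrences #7 through #24: 18 in total.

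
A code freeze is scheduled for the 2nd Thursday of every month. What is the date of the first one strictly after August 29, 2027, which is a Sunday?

September 9, 2027

August 2027 starts on a Sunday; its first Thursday is the 5th, so the 2nd Thursday is the 12th — August 12, 2027.
That is not after August 29, 2027, so look at September 2027.
September 2027 starts on a Wednesday; its first Thursday is the 2nd, so the 2nd Thursday is the 9th — September 9, 2027.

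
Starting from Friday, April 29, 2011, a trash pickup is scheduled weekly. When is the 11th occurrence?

The 11th occurrence is 10 intervals after the first: 10 × 7 = 70 days after April 29, 2011.
April has 30 days — 1 day to the end of April leaves 69.
May has 31 days (38 left).
June has 30 days (8 left).
8 days into July → July 8, 2011.

July 8, 2011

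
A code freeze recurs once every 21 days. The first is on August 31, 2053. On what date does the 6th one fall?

December 14, 2053

The 6th occurrence is 5 intervals after the first: 5 × 21 = 105 days after August 31, 2053.
August has 31 days — 0 days to the end of August leaves 105.
September has 30 days (75 left).
October has 31 days (44 left).
November has 30 days (14 left).
14 days into December → December 14, 2053.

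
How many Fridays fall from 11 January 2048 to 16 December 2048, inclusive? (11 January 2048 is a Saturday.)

48

11 January 2048 is a Saturday; the first Friday on or after it is 17 January 2048 (6 days later).
From 17 January 2048 to 16 December 2048: 14 + 29 + 31 + 30 + 31 + 30 + 31 + 31 + 30 + 31 + 30 + 16 = 334 days (rest of January, February, March, April, May, June, July, August, September, October, November, December).
334 ÷ 7 = 47 full weeks with remainder 5, so 47 more Fridays after the first → 48.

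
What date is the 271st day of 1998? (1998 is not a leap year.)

Sep 28, 1998

Jan has 31 days (271 − 31 = 240 remain).
Feb has 28 days (240 − 28 = 212 remain).
Mar has 31 days (212 − 31 = 181 remain).
Apr has 30 days (181 − 30 = 151 remain).
May has 31 days (151 − 31 = 120 remain).
Jun has 30 days (120 − 30 = 90 remain).
Jul has 31 days (90 − 31 = 59 remain).
Aug has 31 days (59 − 31 = 28 remain).
28 into Sep → Sep 28.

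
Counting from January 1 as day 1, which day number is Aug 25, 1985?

237

Days in months before Aug: 31 + 28 + 31 + 30 + 31 + 30 + 31 = 212.
Plus 25 days into Aug → day 237.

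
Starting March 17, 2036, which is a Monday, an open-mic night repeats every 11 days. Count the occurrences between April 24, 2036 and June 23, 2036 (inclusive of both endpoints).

Occurrences land 11·i days after March 17, 2036 for i = 0, 1, 2, …
April 24, 2036 is 38 days after the start; 38 ÷ 11 = 3 remainder 5; since the remainder is 5, round up to i = 4. First occurrence in the window: #5 on April 30, 2036 (4×11 = 44 days in).
June 23, 2036 is 98 days after the start; 98 ÷ 11 = 8 remainder 10. Last occurrence in the window: #9 on June 13, 2036.
Occurrences #5 through #9: 5 in total.

5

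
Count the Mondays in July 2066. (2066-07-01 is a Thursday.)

4

2066-07-01 is a Thursday; the first Monday on or after it is 2066-07-05 (4 days later).
From 2066-07-05 to 2066-07-31 is 31 − 5 = 26 days.
26 ÷ 7 = 3 full weeks with remainder 5, so 3 more Mondays after the first → 4.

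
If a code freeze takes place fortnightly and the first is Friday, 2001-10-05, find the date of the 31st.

The 31st occurrence is 30 intervals after the first: 30 × 14 = 420 days after 2001-10-05.
October has 31 days — 26 days to the end of October leaves 394.
November has 30 days (364 left).
December has 31 days (333 left).
January has 31 days (302 left).
February has 28 days (274 left).
March has 31 days (243 left).
April has 30 days (213 left).
May has 31 days (182 left).
June has 30 days (152 left).
July has 31 days (121 left).
August has 31 days (90 left).
September has 30 days (60 left).
October has 31 days (29 left).
29 days into November → 2002-11-29.

2002-11-29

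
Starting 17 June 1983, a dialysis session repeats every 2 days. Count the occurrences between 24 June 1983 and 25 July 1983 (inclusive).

Occurrences land 2·i days after 17 June 1983 for i = 0, 1, 2, …
24 June 1983 is 7 days after the start; 7 ÷ 2 = 3 remainder 1; since the remainder is 1, round up to i = 4. First occurrence in the window: #5 on 25 June 1983 (4×2 = 8 days in).
25 July 1983 is 38 days after the start; 38 ÷ 2 = 19 remainder 0. Last occurrence in the window: #20 on 25 July 1983.
Occurrences #5 through #20: 16 in total.

16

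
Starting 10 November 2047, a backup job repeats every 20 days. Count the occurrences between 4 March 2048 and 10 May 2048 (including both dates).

Occurrences land 20·i days after 10 November 2047 for i = 0, 1, 2, …
4 March 2048 is 115 days after the start; 115 ÷ 20 = 5 remainder 15; since the remainder is 15, round up to i = 6. First occurrence in the window: #7 on 9 March 2048 (6×20 = 120 days in).
10 May 2048 is 182 days after the start; 182 ÷ 20 = 9 remainder 2. Last occurrence in the window: #10 on 8 May 2048.
Occurrences #7 through #10: 4 in total.

4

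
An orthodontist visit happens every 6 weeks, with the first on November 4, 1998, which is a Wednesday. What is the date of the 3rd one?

January 27, 1999

The 3rd occurrence is 2 intervals after the first: 2 × 42 = 84 days after November 4, 1998.
November has 30 days — 26 days to the end of November leaves 58.
December has 31 days (27 left).
27 days into January → January 27, 1999.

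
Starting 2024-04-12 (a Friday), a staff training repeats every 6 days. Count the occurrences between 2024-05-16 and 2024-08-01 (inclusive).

13

Occurrences land 6·i days after 2024-04-12 for i = 0, 1, 2, …
2024-05-16 is 34 days after the start; 34 ÷ 6 = 5 remainder 4; since the remainder is 4, round up to i = 6. First occurrence in the window: #7 on 2024-05-18 (6×6 = 36 days in).
2024-08-01 is 111 days after the start; 111 ÷ 6 = 18 remainder 3. Last occurrence in the window: #19 on 2024-07-29.
Occurrences #7 through #19: 13 in total.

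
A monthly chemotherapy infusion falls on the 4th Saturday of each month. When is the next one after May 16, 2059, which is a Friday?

May 24, 2059

May 2059 starts on a Thursday; its first Saturday is the 3rd, so the 4th Saturday is the 24th — May 24, 2059.
May 24, 2059 is after May 16, 2059, so that is the next one.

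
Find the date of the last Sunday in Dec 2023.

Dec 2023 begins on a Friday, so the first Sunday is Dec 3 (2 days later).
Dec 2023 has 31 days. Adding weeks: 3, 10, 17, 24, 31 — the last one ≤ 31 is the 31st.

Dec 31, 2023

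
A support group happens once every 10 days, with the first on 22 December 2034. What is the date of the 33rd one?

The 33rd occurrence is 32 intervals after the first: 32 × 10 = 320 days after 22 December 2034.
December has 31 days — 9 days to the end of December leaves 311.
January has 31 days (280 left).
February has 28 days (252 left).
March has 31 days (221 left).
April has 30 days (191 left).
May has 31 days (160 left).
June has 30 days (130 left).
July has 31 days (99 left).
August has 31 days (68 left).
September has 30 days (38 left).
October has 31 days (7 left).
7 days into November → 7 November 2035.

7 November 2035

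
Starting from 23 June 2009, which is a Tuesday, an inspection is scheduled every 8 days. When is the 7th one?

The 7th occurrence is 6 intervals after the first: 6 × 8 = 48 days after 23 June 2009.
June has 30 days — 7 days to the end of June leaves 41.
July has 31 days (10 left).
10 days into August → 10 August 2009.

10 August 2009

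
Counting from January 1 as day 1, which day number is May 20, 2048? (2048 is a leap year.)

Days in months before May: 31 + 29 + 31 + 30 = 121.
Plus 20 days into May → day 141.

141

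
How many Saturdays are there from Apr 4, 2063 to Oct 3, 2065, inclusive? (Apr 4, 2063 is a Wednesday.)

131

Apr 4, 2063 is a Wednesday; the first Saturday on or after it is Apr 7, 2063 (3 days later).
From Apr 7, 2063 to Oct 3, 2065: 268 + 366 + 276 = 910 days (rest of 2063, 2064, to Oct 3, 2065 in 2065).
910 ÷ 7 = 130 full weeks with remainder 0, so 130 more Saturdays after the first → 131.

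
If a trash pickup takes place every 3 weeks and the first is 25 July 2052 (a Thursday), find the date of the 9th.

The 9th occurrence is 8 intervals after the first: 8 × 21 = 168 days after 25 July 2052.
July has 31 days — 6 days to the end of July leaves 162.
August has 31 days (131 left).
September has 30 days (101 left).
October has 31 days (70 left).
November has 30 days (40 left).
December has 31 days (9 left).
9 days into January → 9 January 2053.

9 January 2053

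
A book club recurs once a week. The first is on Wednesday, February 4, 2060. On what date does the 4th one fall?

February 25, 2060

The 4th occurrence is 3 intervals after the first: 3 × 7 = 21 days after February 4, 2060.
21 days later is February 25, 2060.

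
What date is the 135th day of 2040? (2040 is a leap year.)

January has 31 days (135 − 31 = 104 remain).
February has 29 days (104 − 29 = 75 remain).
March has 31 days (75 − 31 = 44 remain).
April has 30 days (44 − 30 = 14 remain).
14 into May → May 14.

May 14, 2040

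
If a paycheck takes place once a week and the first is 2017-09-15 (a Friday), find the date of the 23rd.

2018-02-16

The 23rd occurrence is 22 intervals after the first: 22 × 7 = 154 days after 2017-09-15.
September has 30 days — 15 days to the end of September leaves 139.
October has 31 days (108 left).
November has 30 days (78 left).
December has 31 days (47 left).
January has 31 days (16 left).
16 days into February → 2018-02-16.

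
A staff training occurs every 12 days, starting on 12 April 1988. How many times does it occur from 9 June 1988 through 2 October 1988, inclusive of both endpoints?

Occurrences land 12·i days after 12 April 1988 for i = 0, 1, 2, …
9 June 1988 is 58 days after the start; 58 ÷ 12 = 4 remainder 10; since the remainder is 10, round up to i = 5. First occurrence in the window: #6 on 11 June 1988 (5×12 = 60 days in).
2 October 1988 is 173 days after the start; 173 ÷ 12 = 14 remainder 5. Last occurrence in the window: #15 on 27 September 1988.
Occurrences #6 through #15: 10 in total.

10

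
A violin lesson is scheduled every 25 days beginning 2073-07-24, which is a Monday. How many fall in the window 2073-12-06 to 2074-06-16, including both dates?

Occurrences land 25·i days after 2073-07-24 for i = 0, 1, 2, …
2073-12-06 is 135 days after the start; 135 ÷ 25 = 5 remainder 10; since the remainder is 10, round up to i = 6. First occurrence in the window: #7 on 2073-12-21 (6×25 = 150 days in).
2074-06-16 is 327 days after the start; 327 ÷ 25 = 13 remainder 2. Last occurrence in the window: #14 on 2074-06-14.
Occurrences #7 through #14: 8 in total.

8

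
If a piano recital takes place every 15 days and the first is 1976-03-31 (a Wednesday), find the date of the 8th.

1976-07-14

The 8th occurrence is 7 intervals after the first: 7 × 15 = 105 days after 1976-03-31.
March has 31 days — 0 days to the end of March leaves 105.
April has 30 days (75 left).
May has 31 days (44 left).
June has 30 days (14 left).
14 days into July → 1976-07-14.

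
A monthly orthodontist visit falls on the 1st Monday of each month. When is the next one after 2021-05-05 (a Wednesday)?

2021-06-07

May 2021 starts on a Saturday, so its 1st Monday is 2021-05-03 (2 days in).
That is not after 2021-05-05, so look at June 2021.
June 2021 starts on a Tuesday, so its 1st Monday is 2021-06-07 (6 days in).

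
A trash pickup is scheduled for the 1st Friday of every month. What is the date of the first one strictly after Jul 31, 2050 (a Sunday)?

Jul 2050 starts on a Friday, so its 1st Friday is Jul 1, 2050.
That is not after Jul 31, 2050, so look at Aug 2050.
Aug 2050 starts on a Monday, so its 1st Friday is Aug 5, 2050 (4 days in).

Aug 5, 2050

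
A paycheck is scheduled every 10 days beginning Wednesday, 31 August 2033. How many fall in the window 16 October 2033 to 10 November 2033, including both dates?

Occurrences land 10·i days after 31 August 2033 for i = 0, 1, 2, …
16 October 2033 is 46 days after the start; 46 ÷ 10 = 4 remainder 6; since the remainder is 6, round up to i = 5. First occurrence in the window: #6 on 20 October 2033 (5×10 = 50 days in).
10 November 2033 is 71 days after the start; 71 ÷ 10 = 7 remainder 1. Last occurrence in the window: #8 on 9 November 2033.
Occurrences #6 through #8: 3 in total.

3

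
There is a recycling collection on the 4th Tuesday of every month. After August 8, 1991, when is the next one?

August 27, 1991

August 1991 starts on a Thursday; its first Tuesday is the 6th, so the 4th Tuesday is the 27th — August 27, 1991.
August 27, 1991 is after August 8, 1991, so that is the next one.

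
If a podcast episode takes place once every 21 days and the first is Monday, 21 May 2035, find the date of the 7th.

The 7th occurrence is 6 intervals after the first: 6 × 21 = 126 days after 21 May 2035.
May has 31 days — 10 days to the end of May leaves 116.
June has 30 days (86 left).
July has 31 days (55 left).
August has 31 days (24 left).
24 days into September → 24 September 2035.

24 September 2035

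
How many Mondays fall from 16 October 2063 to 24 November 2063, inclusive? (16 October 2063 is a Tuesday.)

16 October 2063 is a Tuesday; the first Monday on or after it is 22 October 2063 (6 days later).
From 22 October 2063 to 24 November 2063: 9 + 24 = 33 days (rest of October, November).
33 ÷ 7 = 4 full weeks with remainder 5, so 4 more Mondays after the first → 5.

5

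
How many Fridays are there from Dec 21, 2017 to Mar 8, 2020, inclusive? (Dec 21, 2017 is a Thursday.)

Dec 21, 2017 is a Thursday; the first Friday on or after it is Dec 22, 2017 (1 day later).
From Dec 22, 2017 to Mar 8, 2020: 9 + 365 + 365 + 68 = 807 days (rest of 2017, 2018, 2019, to Mar 8, 2020 in 2020).
807 ÷ 7 = 115 full weeks with remainder 2, so 115 more Fridays after the first → 116.

116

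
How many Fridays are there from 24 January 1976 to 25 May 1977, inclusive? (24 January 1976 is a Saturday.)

69

24 January 1976 is a Saturday; the first Friday on or after it is 30 January 1976 (6 days later).
From 30 January 1976 to 25 May 1977: 336 + 145 = 481 days (rest of 1976, to 25 May 1977 in 1977).
481 ÷ 7 = 68 full weeks with remainder 5, so 68 more Fridays after the first → 69.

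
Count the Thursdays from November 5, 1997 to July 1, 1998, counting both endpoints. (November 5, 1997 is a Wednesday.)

34

November 5, 1997 is a Wednesday; the first Thursday on or after it is November 6, 1997 (1 day later).
From November 6, 1997 to July 1, 1998: 24 + 31 + 31 + 28 + 31 + 30 + 31 + 30 + 1 = 237 days (rest of November, December, January, February, March, April, May, June, July).
237 ÷ 7 = 33 full weeks with remainder 6, so 33 more Thursdays after the first → 34.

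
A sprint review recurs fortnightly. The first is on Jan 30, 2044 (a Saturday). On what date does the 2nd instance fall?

Feb 13, 2044

The 2nd occurrence is 1 interval after the first: 1 × 14 = 14 days after Jan 30, 2044.
Jan has 31 days — 1 day to the end of Jan leaves 13.
13 days into Feb → Feb 13, 2044.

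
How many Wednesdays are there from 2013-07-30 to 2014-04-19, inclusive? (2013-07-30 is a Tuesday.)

38

2013-07-30 is a Tuesday; the first Wednesday on or after it is 2013-07-31 (1 day later).
From 2013-07-31 to 2014-04-19: 0 + 31 + 30 + 31 + 30 + 31 + 31 + 28 + 31 + 19 = 262 days (rest of July, August, September, October, November, December, January, February, March, April).
262 ÷ 7 = 37 full weeks with remainder 3, so 37 more Wednesdays after the first → 38.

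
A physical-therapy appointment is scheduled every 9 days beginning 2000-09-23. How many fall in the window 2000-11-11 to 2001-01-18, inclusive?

Occurrences land 9·i days after 2000-09-23 for i = 0, 1, 2, …
2000-11-11 is 49 days after the start; 49 ÷ 9 = 5 remainder 4; since the remainder is 4, round up to i = 6. First occurrence in the window: #7 on 2000-11-16 (6×9 = 54 days in).
2001-01-18 is 117 days after the start; 117 ÷ 9 = 13 remainder 0. Last occurrence in the window: #14 on 2001-01-18.
Occurrences #7 through #14: 8 in total.

8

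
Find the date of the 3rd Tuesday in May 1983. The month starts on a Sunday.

1983-05-17

May 1983 begins on a Sunday, so the first Tuesday is May 3 (2 days later).
The 3rd Tuesday is 2 weeks later: 3 + 14 = 17.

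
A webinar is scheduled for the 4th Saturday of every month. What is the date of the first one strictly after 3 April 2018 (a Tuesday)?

28 April 2018

April 2018 starts on a Sunday; its first Saturday is the 7th, so the 4th Saturday is the 28th — 28 April 2018.
28 April 2018 is after 3 April 2018, so that is the next one.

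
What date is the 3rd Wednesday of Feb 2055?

Feb 2055 begins on a Monday, so the first Wednesday is Feb 3 (2 days later).
The 3rd Wednesday is 2 weeks later: 3 + 14 = 17.

Feb 17, 2055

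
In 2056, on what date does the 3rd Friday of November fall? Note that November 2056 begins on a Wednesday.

November 2056 begins on a Wednesday, so the first Friday is November 3 (2 days later).
The 3rd Friday is 2 weeks later: 3 + 14 = 17.

November 17, 2056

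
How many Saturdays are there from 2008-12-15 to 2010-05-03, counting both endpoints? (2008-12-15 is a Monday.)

2008-12-15 is a Monday; the first Saturday on or after it is 2008-12-20 (5 days later).
From 2008-12-20 to 2010-05-03: 11 + 365 + 123 = 499 days (rest of 2008, 2009, to 2010-05-03 in 2010).
499 ÷ 7 = 71 full weeks with remainder 2, so 71 more Saturdays after the first → 72.

72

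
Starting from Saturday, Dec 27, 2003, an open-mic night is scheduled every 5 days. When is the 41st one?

Jul 14, 2004

The 41st occurrence is 40 intervals after the first: 40 × 5 = 200 days after Dec 27, 2003.
Dec has 31 days — 4 days to the end of Dec leaves 196.
Jan has 31 days (165 left).
Feb has 29 days (136 left).
Mar has 31 days (105 left).
Apr has 30 days (75 left).
May has 31 days (44 left).
Jun has 30 days (14 left).
14 days into Jul → Jul 14, 2004.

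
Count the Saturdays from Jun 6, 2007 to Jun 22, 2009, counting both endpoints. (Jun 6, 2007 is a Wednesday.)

Jun 6, 2007 is a Wednesday; the first Saturday on or after it is Jun 9, 2007 (3 days later).
From Jun 9, 2007 to Jun 22, 2009: 205 + 366 + 173 = 744 days (rest of 2007, 2008, to Jun 22, 2009 in 2009).
744 ÷ 7 = 106 full weeks with remainder 2, so 106 more Saturdays after the first → 107.

107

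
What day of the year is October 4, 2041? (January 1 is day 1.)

277

Days in months before October: 31 + 28 + 31 + 30 + 31 + 30 + 31 + 31 + 30 = 273.
Plus 4 days into October → day 277.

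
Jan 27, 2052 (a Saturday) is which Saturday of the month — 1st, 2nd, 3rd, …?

Day 27 falls in week ⌈27/7⌉ of the month.
Days 1–7 hold the 1st Saturday, 8–14 the 2nd, 15–21 the 3rd, 22–28 the 4th, 29–31 the 5th.
27 is in the range for the 4th.

4th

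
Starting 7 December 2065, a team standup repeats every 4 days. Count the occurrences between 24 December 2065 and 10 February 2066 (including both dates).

Occurrences land 4·i days after 7 December 2065 for i = 0, 1, 2, …
24 December 2065 is 17 days after the start; 17 ÷ 4 = 4 remainder 1; since the remainder is 1, round up to i = 5. First occurrence in the window: #6 on 27 December 2065 (5×4 = 20 days in).
10 February 2066 is 65 days after the start; 65 ÷ 4 = 16 remainder 1. Last occurrence in the window: #17 on 9 February 2066.
Occurrences #6 through #17: 12 in total.

12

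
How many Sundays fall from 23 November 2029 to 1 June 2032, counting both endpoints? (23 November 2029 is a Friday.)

132

23 November 2029 is a Friday; the first Sunday on or after it is 25 November 2029 (2 days later).
From 25 November 2029 to 1 June 2032: 36 + 365 + 365 + 153 = 919 days (rest of 2029, 2030, 2031, to 1 June 2032 in 2032).
919 ÷ 7 = 131 full weeks with remainder 2, so 131 more Sundays after the first → 132.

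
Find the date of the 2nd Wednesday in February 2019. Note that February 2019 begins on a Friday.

February 2019 begins on a Friday, so the first Wednesday is February 6 (5 days later).
The 2nd Wednesday is 1 weeks later: 6 + 7 = 13.

February 13, 2019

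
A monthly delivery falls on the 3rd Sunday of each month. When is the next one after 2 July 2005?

17 July 2005

July 2005 starts on a Friday; its first Sunday is the 3rd, so the 3rd Sunday is the 17th — 17 July 2005.
17 July 2005 is after 2 July 2005, so that is the next one.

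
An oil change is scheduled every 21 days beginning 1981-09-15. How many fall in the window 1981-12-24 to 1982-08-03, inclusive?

Occurrences land 21·i days after 1981-09-15 for i = 0, 1, 2, …
1981-12-24 is 100 days after the start; 100 ÷ 21 = 4 remainder 16; since the remainder is 16, round up to i = 5. First occurrence in the window: #6 on 1981-12-29 (5×21 = 105 days in).
1982-08-03 is 322 days after the start; 322 ÷ 21 = 15 remainder 7. Last occurrence in the window: #16 on 1982-07-27.
Occurrences #6 through #16: 11 in total.

11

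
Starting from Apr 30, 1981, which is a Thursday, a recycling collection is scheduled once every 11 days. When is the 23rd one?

Dec 28, 1981

The 23rd occurrence is 22 intervals after the first: 22 × 11 = 242 days after Apr 30, 1981.
Apr has 30 days — 0 days to the end of Apr leaves 242.
May has 31 days (211 left).
Jun has 30 days (181 left).
Jul has 31 days (150 left).
Aug has 31 days (119 left).
Sep has 30 days (89 left).
Oct has 31 days (58 left).
Nov has 30 days (28 left).
28 days into Dec → Dec 28, 1981.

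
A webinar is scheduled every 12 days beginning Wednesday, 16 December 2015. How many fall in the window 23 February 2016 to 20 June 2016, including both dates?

10

Occurrences land 12·i days after 16 December 2015 for i = 0, 1, 2, …
23 February 2016 is 69 days after the start; 69 ÷ 12 = 5 remainder 9; since the remainder is 9, round up to i = 6. First occurrence in the window: #7 on 26 February 2016 (6×12 = 72 days in).
20 June 2016 is 187 days after the start; 187 ÷ 12 = 15 remainder 7. Last occurrence in the window: #16 on 13 June 2016.
Occurrences #7 through #16: 10 in total.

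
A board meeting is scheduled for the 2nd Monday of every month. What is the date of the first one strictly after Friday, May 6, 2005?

May 9, 2005

May 2005 starts on a Sunday; its first Monday is the 2nd, so the 2nd Monday is the 9th — May 9, 2005.
May 9, 2005 is after May 6, 2005, so that is the next one.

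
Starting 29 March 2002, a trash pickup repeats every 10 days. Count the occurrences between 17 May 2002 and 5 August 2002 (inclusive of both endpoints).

8

Occurrences land 10·i days after 29 March 2002 for i = 0, 1, 2, …
17 May 2002 is 49 days after the start; 49 ÷ 10 = 4 remainder 9; since the remainder is 9, round up to i = 5. First occurrence in the window: #6 on 18 May 2002 (5×10 = 50 days in).
5 August 2002 is 129 days after the start; 129 ÷ 10 = 12 remainder 9. Last occurrence in the window: #13 on 27 July 2002.
Occurrences #6 through #13: 8 in total.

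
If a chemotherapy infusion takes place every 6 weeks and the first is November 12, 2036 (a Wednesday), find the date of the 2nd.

December 24, 2036

The 2nd occurrence is 1 interval after the first: 1 × 42 = 42 days after November 12, 2036.
November has 30 days — 18 days to the end of November leaves 24.
24 days into December → December 24, 2036.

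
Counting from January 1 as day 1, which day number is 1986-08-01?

213

Days in months before August: 31 + 28 + 31 + 30 + 31 + 30 + 31 = 212.
Plus 1 day into August → day 213.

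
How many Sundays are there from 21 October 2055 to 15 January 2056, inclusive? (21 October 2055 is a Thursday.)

12

21 October 2055 is a Thursday; the first Sunday on or after it is 24 October 2055 (3 days later).
From 24 October 2055 to 15 January 2056: 7 + 30 + 31 + 15 = 83 days (rest of October, November, December, January).
83 ÷ 7 = 11 full weeks with remainder 6, so 11 more Sundays after the first → 12.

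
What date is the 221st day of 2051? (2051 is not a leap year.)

9 August 2051

January has 31 days (221 − 31 = 190 remain).
February has 28 days (190 − 28 = 162 remain).
March has 31 days (162 − 31 = 131 remain).
April has 30 days (131 − 30 = 101 remain).
May has 31 days (101 − 31 = 70 remain).
June has 30 days (70 − 30 = 40 remain).
July has 31 days (40 − 31 = 9 remain).
9 into August → August 9.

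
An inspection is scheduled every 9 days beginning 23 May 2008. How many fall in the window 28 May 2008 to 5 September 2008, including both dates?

Occurrences land 9·i days after 23 May 2008 for i = 0, 1, 2, …
28 May 2008 is 5 days after the start; 5 ÷ 9 = 0 remainder 5; since the remainder is 5, round up to i = 1. First occurrence in the window: #2 on 1 June 2008 (1×9 = 9 days in).
5 September 2008 is 105 days after the start; 105 ÷ 9 = 11 remainder 6. Last occurrence in the window: #12 on 30 August 2008.
Occurrences #2 through #12: 11 in total.

11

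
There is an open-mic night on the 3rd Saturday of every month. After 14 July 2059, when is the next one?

July 2059 starts on a Tuesday; its first Saturday is the 5th, so the 3rd Saturday is the 19th — 19 July 2059.
19 July 2059 is after 14 July 2059, so that is the next one.

19 July 2059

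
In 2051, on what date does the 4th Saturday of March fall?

March 2051 begins on a Wednesday, so the first Saturday is March 4 (3 days later).
The 4th Saturday is 3 weeks later: 4 + 21 = 25.

2051-03-25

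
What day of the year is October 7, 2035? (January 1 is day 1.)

Days in months before October: 31 + 28 + 31 + 30 + 31 + 30 + 31 + 31 + 30 = 273.
Plus 7 days into October → day 280.

280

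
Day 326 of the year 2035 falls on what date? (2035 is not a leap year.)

January has 31 days (326 − 31 = 295 remain).
February has 28 days (295 − 28 = 267 remain).
March has 31 days (267 − 31 = 236 remain).
April has 30 days (236 − 30 = 206 remain).
May has 31 days (206 − 31 = 175 remain).
June has 30 days (175 − 30 = 145 remain).
July has 31 days (145 − 31 = 114 remain).
August has 31 days (114 − 31 = 83 remain).
September has 30 days (83 − 30 = 53 remain).
October has 31 days (53 − 31 = 22 remain).
22 into November → November 22.

2035-11-22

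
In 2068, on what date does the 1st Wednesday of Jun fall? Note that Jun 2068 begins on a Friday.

Jun 6, 2068

Jun 2068 begins on a Friday, so the first Wednesday is Jun 6 (5 days later).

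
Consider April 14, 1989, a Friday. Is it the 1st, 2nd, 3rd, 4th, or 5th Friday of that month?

2nd

Day 14 falls in week ⌈14/7⌉ of the month.
Days 1–7 hold the 1st Friday, 8–14 the 2nd, 15–21 the 3rd, 22–28 the 4th, 29–31 the 5th.
14 is in the range for the 2nd.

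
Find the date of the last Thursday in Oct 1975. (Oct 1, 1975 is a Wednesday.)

Oct 1975 begins on a Wednesday, so the first Thursday is Oct 2 (1 day later).
Oct 1975 has 31 days. Adding weeks: 2, 9, 16, 23, 30 — the last one ≤ 31 is the 30th.

Oct 30, 1975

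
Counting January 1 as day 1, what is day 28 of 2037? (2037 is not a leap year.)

28 into January → January 28.

28 January 2037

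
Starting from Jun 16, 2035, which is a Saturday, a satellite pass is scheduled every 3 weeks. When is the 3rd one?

Jul 28, 2035

The 3rd occurrence is 2 intervals after the first: 2 × 21 = 42 days after Jun 16, 2035.
Jun has 30 days — 14 days to the end of Jun leaves 28.
28 days into Jul → Jul 28, 2035.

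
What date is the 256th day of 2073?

13 September 2073

January has 31 days (256 − 31 = 225 remain).
February has 28 days (225 − 28 = 197 remain).
March has 31 days (197 − 31 = 166 remain).
April has 30 days (166 − 30 = 136 remain).
May has 31 days (136 − 31 = 105 remain).
June has 30 days (105 − 30 = 75 remain).
July has 31 days (75 − 31 = 44 remain).
August has 31 days (44 − 31 = 13 remain).
13 into September → September 13.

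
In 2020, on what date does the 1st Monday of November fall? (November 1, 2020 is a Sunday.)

November 2, 2020

November 2020 begins on a Sunday, so the first Monday is November 2 (1 day later).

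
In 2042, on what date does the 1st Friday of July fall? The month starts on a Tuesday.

July 2042 begins on a Tuesday, so the first Friday is July 4 (3 days later).

July 4, 2042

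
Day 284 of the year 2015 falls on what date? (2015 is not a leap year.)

Jan has 31 days (284 − 31 = 253 remain).
Feb has 28 days (253 − 28 = 225 remain).
Mar has 31 days (225 − 31 = 194 remain).
Apr has 30 days (194 − 30 = 164 remain).
May has 31 days (164 − 31 = 133 remain).
Jun has 30 days (133 − 30 = 103 remain).
Jul has 31 days (103 − 31 = 72 remain).
Aug has 31 days (72 − 31 = 41 remain).
Sep has 30 days (41 − 30 = 11 remain).
11 into Oct → Oct 11.

Oct 11, 2015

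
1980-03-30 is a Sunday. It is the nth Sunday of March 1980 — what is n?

Day 30 falls in week ⌈30/7⌉ of the month.
Days 1–7 hold the 1st Sunday, 8–14 the 2nd, 15–21 the 3rd, 22–28 the 4th, 29–31 the 5th.
30 is in the range for the 5th.

5th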